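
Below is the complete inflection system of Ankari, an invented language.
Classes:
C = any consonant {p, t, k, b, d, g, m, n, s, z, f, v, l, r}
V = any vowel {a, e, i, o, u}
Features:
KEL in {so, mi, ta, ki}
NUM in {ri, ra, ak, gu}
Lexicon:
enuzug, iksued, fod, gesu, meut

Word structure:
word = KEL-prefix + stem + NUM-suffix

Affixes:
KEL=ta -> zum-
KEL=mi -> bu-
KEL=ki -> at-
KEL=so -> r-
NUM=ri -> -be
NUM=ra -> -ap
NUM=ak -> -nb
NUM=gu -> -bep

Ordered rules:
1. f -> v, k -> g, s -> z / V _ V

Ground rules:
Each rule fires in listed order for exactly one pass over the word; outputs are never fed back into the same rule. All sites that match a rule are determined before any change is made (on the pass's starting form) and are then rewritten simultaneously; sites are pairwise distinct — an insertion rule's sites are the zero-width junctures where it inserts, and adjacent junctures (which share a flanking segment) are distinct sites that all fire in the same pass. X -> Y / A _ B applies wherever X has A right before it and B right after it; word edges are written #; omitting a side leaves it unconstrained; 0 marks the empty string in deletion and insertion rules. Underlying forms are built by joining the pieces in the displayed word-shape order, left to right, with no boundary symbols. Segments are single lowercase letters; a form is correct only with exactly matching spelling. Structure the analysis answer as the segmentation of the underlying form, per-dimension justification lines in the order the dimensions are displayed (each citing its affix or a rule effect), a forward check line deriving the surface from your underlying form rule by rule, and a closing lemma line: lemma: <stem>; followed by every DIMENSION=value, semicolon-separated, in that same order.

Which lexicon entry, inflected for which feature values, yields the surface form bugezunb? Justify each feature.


underlying: bu-gesu-nb
KEL=mi - signalled by the affix bu-
NUM=ak - signalled by the affix -nb
check: bugesunb -> bugezunb
lemma: gesu; KEL=mi; NUM=ak


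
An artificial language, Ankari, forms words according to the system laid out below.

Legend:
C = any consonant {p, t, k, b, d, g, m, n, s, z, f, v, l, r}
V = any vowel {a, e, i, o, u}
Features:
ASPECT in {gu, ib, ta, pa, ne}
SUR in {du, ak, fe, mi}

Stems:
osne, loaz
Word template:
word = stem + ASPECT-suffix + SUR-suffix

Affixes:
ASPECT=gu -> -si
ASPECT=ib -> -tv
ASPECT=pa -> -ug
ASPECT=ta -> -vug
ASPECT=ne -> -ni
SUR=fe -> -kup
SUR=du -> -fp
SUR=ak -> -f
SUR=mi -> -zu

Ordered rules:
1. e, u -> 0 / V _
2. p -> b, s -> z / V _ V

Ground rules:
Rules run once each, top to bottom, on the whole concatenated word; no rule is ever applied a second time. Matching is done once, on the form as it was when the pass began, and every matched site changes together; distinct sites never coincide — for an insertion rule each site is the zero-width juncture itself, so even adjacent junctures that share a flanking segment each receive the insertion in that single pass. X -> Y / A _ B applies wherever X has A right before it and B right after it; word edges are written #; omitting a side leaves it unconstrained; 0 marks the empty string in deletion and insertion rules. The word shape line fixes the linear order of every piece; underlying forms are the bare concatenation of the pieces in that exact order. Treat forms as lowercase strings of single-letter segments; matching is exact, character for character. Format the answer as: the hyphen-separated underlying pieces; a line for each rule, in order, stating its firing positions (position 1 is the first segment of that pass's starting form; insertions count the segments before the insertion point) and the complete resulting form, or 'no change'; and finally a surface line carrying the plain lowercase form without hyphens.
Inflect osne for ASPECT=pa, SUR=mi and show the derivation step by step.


underlying: osne-ug-zu
1. e, u -> 0 / V _: fires at position(s) 5: osnegzu
2. p -> b, s -> z / V _ V: no change
surface: osnegzu


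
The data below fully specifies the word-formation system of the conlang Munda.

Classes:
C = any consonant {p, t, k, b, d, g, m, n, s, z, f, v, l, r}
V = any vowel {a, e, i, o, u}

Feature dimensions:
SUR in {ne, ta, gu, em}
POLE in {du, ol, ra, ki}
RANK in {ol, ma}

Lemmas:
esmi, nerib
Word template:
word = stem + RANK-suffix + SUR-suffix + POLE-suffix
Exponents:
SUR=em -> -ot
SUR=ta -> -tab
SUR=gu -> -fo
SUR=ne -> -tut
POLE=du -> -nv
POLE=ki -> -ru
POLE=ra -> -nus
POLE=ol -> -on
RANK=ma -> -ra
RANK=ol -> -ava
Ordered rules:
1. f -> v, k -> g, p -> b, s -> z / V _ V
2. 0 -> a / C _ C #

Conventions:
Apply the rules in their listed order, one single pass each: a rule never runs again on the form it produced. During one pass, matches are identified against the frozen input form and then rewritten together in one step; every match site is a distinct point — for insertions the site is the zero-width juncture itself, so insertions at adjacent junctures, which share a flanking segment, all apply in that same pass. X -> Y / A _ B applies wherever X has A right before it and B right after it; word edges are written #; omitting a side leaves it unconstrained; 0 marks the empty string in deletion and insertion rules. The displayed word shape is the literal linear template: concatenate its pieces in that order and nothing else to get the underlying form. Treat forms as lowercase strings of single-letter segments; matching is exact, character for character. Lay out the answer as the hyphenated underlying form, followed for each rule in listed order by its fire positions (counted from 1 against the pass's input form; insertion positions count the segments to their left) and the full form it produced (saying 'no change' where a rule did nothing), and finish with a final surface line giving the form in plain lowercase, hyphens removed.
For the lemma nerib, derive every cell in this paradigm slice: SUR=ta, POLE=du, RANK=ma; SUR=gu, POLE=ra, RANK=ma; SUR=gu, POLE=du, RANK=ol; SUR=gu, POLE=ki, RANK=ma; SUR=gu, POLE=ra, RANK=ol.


cell SUR=ta, POLE=du, RANK=ma:
underlying: nerib-ra-tab-nv
1. f -> v, k -> g, p -> b, s -> z / V _ V: no change
2. 0 -> a / C _ C #: inserts after position(s) 11: neribratabnav
surface: neribratabnav

cell SUR=gu, POLE=ra, RANK=ma:
underlying: nerib-ra-fo-nus
1. f -> v, k -> g, p -> b, s -> z / V _ V: fires at position(s) 8: neribravonus
2. 0 -> a / C _ C #: no change
surface: neribravonus

cell SUR=gu, POLE=du, RANK=ol:
underlying: nerib-ava-fo-nv
1. f -> v, k -> g, p -> b, s -> z / V _ V: fires at position(s) 9: neribavavonv
2. 0 -> a / C _ C #: inserts after position(s) 11: neribavavonav
surface: neribavavonav

cell SUR=gu, POLE=ki, RANK=ma:
underlying: nerib-ra-fo-ru
1. f -> v, k -> g, p -> b, s -> z / V _ V: fires at position(s) 8: neribravoru
2. 0 -> a / C _ C #: no change
surface: neribravoru

cell SUR=gu, POLE=ra, RANK=ol:
underlying: nerib-ava-fo-nus
1. f -> v, k -> g, p -> b, s -> z / V _ V: fires at position(s) 9: neribavavonus
2. 0 -> a / C _ C #: no change
surface: neribavavonus


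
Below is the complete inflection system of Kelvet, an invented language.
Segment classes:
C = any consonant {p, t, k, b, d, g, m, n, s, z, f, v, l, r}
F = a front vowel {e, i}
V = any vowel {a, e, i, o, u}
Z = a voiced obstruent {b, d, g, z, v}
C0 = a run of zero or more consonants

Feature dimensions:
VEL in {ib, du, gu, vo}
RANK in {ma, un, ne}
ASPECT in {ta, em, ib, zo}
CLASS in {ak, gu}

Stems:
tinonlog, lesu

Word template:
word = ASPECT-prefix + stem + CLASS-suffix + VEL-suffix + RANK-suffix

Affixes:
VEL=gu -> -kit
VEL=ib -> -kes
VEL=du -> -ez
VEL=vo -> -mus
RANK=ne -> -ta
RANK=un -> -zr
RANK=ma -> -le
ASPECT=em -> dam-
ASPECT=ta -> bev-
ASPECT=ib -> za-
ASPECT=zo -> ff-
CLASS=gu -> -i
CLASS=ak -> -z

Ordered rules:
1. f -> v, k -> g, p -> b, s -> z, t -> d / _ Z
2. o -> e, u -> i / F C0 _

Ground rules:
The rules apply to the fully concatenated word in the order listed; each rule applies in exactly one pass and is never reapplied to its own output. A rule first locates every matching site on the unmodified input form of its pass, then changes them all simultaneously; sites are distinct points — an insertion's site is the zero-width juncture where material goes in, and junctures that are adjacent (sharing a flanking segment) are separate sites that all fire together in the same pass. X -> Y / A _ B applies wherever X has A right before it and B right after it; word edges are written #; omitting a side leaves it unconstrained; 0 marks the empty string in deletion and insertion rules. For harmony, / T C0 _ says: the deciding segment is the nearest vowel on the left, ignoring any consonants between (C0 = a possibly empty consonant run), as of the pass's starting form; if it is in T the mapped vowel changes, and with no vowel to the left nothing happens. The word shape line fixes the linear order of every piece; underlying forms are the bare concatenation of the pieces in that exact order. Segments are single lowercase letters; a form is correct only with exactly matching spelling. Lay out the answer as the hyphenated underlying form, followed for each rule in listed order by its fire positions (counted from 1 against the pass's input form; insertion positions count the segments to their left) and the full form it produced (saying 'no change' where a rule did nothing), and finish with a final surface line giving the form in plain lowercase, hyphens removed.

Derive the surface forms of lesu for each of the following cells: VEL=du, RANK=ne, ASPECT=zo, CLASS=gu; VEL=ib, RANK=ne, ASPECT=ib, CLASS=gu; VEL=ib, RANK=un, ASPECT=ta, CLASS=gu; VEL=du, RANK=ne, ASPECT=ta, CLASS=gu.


cell VEL=du, RANK=ne, ASPECT=zo, CLASS=gu:
underlying: ff-lesu-i-ez-ta
1. f -> v, k -> g, p -> b, s -> z, t -> d / _ Z: no change
2. o -> e, u -> i / F C0 _: fires at position(s) 6: fflesiiezta
surface: fflesiiezta

cell VEL=ib, RANK=ne, ASPECT=ib, CLASS=gu:
underlying: za-lesu-i-kes-ta
1. f -> v, k -> g, p -> b, s -> z, t -> d / _ Z: no change
2. o -> e, u -> i / F C0 _: fires at position(s) 6: zalesiikesta
surface: zalesiikesta

cell VEL=ib, RANK=un, ASPECT=ta, CLASS=gu:
underlying: bev-lesu-i-kes-zr
1. f -> v, k -> g, p -> b, s -> z, t -> d / _ Z: fires at position(s) 11: bevlesuikezzr
2. o -> e, u -> i / F C0 _: fires at position(s) 7: bevlesiikezzr
surface: bevlesiikezzr

cell VEL=du, RANK=ne, ASPECT=ta, CLASS=gu:
underlying: bev-lesu-i-ez-ta
1. f -> v, k -> g, p -> b, s -> z, t -> d / _ Z: no change
2. o -> e, u -> i / F C0 _: fires at position(s) 7: bevlesiiezta
surface: bevlesiiezta


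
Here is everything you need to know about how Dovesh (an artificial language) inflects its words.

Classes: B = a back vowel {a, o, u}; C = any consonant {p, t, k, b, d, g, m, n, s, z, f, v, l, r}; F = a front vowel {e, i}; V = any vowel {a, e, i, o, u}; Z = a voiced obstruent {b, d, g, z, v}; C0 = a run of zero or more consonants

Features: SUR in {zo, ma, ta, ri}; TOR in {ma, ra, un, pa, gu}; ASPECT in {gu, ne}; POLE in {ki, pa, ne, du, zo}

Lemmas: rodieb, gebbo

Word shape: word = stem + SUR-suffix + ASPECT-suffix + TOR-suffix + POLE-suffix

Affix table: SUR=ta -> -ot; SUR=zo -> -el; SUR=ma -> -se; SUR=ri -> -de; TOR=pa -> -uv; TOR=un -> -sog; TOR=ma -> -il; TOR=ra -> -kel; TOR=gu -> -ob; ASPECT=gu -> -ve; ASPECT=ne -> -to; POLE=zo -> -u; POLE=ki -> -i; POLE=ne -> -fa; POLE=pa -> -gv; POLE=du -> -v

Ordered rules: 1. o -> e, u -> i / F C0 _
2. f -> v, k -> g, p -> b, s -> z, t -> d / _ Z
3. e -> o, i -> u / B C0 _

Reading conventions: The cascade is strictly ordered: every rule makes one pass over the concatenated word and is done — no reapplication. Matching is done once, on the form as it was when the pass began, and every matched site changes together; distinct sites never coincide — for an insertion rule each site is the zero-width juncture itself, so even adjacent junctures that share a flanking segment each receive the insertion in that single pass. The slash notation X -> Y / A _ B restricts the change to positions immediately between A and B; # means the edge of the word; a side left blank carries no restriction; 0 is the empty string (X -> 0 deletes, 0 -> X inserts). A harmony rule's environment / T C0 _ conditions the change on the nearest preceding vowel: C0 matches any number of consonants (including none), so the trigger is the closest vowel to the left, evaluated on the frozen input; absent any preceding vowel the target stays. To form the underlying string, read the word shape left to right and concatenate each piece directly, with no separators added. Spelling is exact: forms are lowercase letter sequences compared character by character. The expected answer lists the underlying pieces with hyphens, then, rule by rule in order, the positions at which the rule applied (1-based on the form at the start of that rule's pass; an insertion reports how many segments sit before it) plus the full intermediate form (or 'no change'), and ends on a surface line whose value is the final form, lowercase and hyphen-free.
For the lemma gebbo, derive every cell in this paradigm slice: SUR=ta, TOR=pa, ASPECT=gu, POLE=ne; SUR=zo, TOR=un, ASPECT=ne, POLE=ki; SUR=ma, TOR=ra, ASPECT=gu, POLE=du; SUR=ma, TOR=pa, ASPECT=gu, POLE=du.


cell SUR=ta, TOR=pa, ASPECT=gu, POLE=ne:
underlying: gebbo-ot-ve-uv-fa
1. o -> e, u -> i / F C0 _: fires at position(s) 5, 10: gebbeotveivfa
2. f -> v, k -> g, p -> b, s -> z, t -> d / _ Z: fires at position(s) 7: gebbeodveivfa
3. e -> o, i -> u / B C0 _: fires at position(s) 9: gebbeodvoivfa
surface: gebbeodvoivfa

cell SUR=zo, TOR=un, ASPECT=ne, POLE=ki:
underlying: gebbo-el-to-sog-i
1. o -> e, u -> i / F C0 _: fires at position(s) 5, 9: gebbeeltesogi
2. f -> v, k -> g, p -> b, s -> z, t -> d / _ Z: no change
3. e -> o, i -> u / B C0 _: fires at position(s) 13: gebbeeltesogu
surface: gebbeeltesogu

cell SUR=ma, TOR=ra, ASPECT=gu, POLE=du:
underlying: gebbo-se-ve-kel-v
1. o -> e, u -> i / F C0 _: fires at position(s) 5: gebbesevekelv
2. f -> v, k -> g, p -> b, s -> z, t -> d / _ Z: no change
3. e -> o, i -> u / B C0 _: no change
surface: gebbesevekelv

cell SUR=ma, TOR=pa, ASPECT=gu, POLE=du:
underlying: gebbo-se-ve-uv-v
1. o -> e, u -> i / F C0 _: fires at position(s) 5, 10: gebbeseveivv
2. f -> v, k -> g, p -> b, s -> z, t -> d / _ Z: no change
3. e -> o, i -> u / B C0 _: no change
surface: gebbeseveivv


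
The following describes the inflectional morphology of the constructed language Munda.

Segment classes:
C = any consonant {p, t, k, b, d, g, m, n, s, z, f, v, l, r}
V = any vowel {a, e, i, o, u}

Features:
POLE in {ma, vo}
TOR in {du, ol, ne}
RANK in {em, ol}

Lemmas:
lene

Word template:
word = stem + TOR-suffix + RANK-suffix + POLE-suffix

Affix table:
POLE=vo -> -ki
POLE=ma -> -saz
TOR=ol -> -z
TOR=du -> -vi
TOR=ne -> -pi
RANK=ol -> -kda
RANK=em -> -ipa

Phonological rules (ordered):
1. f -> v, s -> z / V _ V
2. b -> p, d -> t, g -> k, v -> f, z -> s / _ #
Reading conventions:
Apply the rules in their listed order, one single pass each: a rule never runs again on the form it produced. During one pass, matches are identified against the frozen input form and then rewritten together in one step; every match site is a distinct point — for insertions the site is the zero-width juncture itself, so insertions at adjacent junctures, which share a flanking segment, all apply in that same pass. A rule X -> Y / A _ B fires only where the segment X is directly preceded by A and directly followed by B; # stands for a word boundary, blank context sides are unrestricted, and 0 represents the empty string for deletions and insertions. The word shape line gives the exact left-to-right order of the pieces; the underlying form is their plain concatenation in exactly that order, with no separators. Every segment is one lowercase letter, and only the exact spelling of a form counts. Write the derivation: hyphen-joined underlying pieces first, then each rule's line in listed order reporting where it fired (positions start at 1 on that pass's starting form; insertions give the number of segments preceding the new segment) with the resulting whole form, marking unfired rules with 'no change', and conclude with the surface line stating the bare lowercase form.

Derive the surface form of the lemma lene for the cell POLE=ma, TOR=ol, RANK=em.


underlying: lene-z-ipa-saz
1. f -> v, s -> z / V _ V: fires at position(s) 9: lenezipazaz
2. b -> p, d -> t, g -> k, v -> f, z -> s / _ #: fires at position(s) 11: lenezipazas
surface: lenezipazas


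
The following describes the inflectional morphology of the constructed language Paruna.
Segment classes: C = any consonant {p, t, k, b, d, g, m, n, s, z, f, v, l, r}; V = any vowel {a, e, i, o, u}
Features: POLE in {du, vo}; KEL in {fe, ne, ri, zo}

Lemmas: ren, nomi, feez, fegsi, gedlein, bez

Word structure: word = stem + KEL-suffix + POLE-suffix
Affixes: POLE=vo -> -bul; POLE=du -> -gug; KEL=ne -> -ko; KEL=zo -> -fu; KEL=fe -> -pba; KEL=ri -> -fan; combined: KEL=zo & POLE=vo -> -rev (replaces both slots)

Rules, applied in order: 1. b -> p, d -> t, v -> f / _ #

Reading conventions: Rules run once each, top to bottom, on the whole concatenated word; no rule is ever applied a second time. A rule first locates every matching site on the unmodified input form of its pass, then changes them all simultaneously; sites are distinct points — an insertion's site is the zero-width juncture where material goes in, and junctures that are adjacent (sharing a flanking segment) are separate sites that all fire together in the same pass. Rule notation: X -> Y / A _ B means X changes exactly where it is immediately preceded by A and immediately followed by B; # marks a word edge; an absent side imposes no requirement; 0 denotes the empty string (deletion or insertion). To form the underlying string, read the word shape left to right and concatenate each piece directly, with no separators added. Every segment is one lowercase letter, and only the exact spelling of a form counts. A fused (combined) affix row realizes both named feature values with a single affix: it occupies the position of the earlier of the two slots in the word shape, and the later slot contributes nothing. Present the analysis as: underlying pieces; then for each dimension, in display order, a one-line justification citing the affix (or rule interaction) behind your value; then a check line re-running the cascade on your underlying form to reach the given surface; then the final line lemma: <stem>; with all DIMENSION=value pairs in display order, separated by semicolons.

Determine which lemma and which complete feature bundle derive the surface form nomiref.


underlying: nomi-rev
POLE=vo - signalled by the combined affix row
KEL=zo - signalled by the combined affix row
check: nomirev -> nomiref
lemma: nomi; POLE=vo; KEL=zo


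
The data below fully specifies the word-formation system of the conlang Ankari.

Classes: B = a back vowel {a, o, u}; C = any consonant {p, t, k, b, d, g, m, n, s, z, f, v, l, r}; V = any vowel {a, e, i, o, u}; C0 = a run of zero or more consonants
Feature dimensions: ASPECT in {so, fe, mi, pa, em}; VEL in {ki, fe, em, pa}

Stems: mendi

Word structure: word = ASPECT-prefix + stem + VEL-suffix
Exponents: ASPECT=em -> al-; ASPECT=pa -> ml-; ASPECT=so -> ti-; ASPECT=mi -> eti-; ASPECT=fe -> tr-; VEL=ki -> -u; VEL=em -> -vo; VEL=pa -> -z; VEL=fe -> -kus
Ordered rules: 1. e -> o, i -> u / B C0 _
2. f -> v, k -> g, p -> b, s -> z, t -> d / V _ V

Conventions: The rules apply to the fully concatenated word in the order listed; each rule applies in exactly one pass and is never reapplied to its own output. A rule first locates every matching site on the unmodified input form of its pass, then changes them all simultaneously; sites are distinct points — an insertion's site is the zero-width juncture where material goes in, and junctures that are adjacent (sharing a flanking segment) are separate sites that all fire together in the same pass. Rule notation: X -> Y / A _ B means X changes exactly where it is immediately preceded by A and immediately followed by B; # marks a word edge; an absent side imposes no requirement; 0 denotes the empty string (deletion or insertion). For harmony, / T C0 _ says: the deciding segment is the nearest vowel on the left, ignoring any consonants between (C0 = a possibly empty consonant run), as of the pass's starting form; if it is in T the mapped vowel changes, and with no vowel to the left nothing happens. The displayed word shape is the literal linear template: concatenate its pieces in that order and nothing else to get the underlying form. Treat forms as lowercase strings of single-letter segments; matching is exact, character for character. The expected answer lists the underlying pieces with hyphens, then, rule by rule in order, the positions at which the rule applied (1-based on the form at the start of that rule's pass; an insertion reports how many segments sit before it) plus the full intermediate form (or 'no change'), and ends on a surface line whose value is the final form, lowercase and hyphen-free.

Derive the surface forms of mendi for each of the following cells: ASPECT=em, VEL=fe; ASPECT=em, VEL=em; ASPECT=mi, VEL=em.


cell ASPECT=em, VEL=fe:
underlying: al-mendi-kus
1. e -> o, i -> u / B C0 _: fires at position(s) 4: almondikus
2. f -> v, k -> g, p -> b, s -> z, t -> d / V _ V: fires at position(s) 8: almondigus
surface: almondigus

cell ASPECT=em, VEL=em:
underlying: al-mendi-vo
1. e -> o, i -> u / B C0 _: fires at position(s) 4: almondivo
2. f -> v, k -> g, p -> b, s -> z, t -> d / V _ V: no change
surface: almondivo

cell ASPECT=mi, VEL=em:
underlying: eti-mendi-vo
1. e -> o, i -> u / B C0 _: no change
2. f -> v, k -> g, p -> b, s -> z, t -> d / V _ V: fires at position(s) 2: edimendivo
surface: edimendivo


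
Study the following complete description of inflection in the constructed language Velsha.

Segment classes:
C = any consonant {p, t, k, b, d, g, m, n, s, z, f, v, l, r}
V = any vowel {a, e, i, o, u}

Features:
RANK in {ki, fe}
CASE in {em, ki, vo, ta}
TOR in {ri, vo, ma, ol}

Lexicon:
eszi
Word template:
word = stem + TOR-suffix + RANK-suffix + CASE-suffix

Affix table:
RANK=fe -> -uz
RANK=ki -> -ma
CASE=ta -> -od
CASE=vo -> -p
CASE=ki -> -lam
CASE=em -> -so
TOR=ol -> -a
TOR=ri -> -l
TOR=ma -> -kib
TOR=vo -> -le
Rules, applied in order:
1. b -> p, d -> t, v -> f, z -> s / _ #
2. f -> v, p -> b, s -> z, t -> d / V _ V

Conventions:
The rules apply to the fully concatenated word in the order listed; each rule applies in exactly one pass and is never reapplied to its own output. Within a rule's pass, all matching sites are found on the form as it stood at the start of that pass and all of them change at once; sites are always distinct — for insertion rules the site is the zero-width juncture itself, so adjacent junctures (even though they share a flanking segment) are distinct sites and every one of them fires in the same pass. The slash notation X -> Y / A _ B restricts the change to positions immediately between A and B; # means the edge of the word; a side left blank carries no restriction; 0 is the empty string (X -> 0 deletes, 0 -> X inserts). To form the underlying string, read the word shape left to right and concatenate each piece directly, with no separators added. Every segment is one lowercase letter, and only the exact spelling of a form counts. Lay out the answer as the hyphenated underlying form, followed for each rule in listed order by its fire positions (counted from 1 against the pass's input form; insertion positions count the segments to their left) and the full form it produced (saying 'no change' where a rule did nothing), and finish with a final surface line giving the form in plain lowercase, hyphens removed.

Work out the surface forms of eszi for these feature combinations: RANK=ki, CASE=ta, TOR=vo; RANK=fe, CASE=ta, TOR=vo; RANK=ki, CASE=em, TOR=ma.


cell RANK=ki, CASE=ta, TOR=vo:
underlying: eszi-le-ma-od
1. b -> p, d -> t, v -> f, z -> s / _ #: fires at position(s) 10: eszilemaot
2. f -> v, p -> b, s -> z, t -> d / V _ V: no change
surface: eszilemaot

cell RANK=fe, CASE=ta, TOR=vo:
underlying: eszi-le-uz-od
1. b -> p, d -> t, v -> f, z -> s / _ #: fires at position(s) 10: eszileuzot
2. f -> v, p -> b, s -> z, t -> d / V _ V: no change
surface: eszileuzot

cell RANK=ki, CASE=em, TOR=ma:
underlying: eszi-kib-ma-so
1. b -> p, d -> t, v -> f, z -> s / _ #: no change
2. f -> v, p -> b, s -> z, t -> d / V _ V: fires at position(s) 10: eszikibmazo
surface: eszikibmazo


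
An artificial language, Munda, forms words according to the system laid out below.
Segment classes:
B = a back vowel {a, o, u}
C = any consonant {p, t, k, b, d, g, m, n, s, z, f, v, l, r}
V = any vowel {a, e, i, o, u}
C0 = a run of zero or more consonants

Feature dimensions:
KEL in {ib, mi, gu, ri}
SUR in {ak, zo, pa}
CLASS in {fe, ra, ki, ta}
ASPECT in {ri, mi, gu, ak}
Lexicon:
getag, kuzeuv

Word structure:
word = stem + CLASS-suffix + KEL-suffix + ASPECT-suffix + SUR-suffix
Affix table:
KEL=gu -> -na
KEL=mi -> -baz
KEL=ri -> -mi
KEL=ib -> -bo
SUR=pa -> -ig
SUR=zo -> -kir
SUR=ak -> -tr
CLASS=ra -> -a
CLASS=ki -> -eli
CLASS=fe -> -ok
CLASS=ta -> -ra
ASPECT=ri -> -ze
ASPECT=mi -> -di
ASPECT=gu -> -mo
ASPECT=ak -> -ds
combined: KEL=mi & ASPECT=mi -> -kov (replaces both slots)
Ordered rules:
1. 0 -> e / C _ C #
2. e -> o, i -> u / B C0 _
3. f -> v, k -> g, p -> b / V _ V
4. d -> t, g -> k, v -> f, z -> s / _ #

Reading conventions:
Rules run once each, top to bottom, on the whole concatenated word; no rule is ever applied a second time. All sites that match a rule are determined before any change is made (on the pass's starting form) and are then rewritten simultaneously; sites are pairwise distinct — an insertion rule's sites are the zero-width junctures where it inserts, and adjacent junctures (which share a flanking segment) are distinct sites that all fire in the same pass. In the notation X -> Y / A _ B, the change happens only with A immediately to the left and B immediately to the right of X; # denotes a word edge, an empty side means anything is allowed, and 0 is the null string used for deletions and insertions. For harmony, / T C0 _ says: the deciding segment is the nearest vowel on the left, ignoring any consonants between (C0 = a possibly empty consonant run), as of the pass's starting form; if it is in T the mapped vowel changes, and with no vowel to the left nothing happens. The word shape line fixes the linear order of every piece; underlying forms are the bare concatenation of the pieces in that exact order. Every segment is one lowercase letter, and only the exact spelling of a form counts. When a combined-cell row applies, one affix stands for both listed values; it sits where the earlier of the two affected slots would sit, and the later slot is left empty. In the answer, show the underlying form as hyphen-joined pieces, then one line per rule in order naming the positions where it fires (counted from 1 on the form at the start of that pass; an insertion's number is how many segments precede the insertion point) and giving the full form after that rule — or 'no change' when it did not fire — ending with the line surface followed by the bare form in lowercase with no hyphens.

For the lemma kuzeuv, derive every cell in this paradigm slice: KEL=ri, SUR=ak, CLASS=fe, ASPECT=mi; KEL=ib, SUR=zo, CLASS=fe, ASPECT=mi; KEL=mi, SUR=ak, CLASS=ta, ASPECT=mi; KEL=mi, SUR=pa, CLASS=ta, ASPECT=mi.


cell KEL=ri, SUR=ak, CLASS=fe, ASPECT=mi:
underlying: kuzeuv-ok-mi-di-tr
1. 0 -> e / C _ C #: inserts after position(s) 13: kuzeuvokmiditer
2. e -> o, i -> u / B C0 _: fires at position(s) 4, 10: kuzouvokmuditer
3. f -> v, k -> g, p -> b / V _ V: no change
4. d -> t, g -> k, v -> f, z -> s / _ #: no change
surface: kuzouvokmuditer

cell KEL=ib, SUR=zo, CLASS=fe, ASPECT=mi:
underlying: kuzeuv-ok-bo-di-kir
1. 0 -> e / C _ C #: no change
2. e -> o, i -> u / B C0 _: fires at position(s) 4, 12: kuzouvokbodukir
3. f -> v, k -> g, p -> b / V _ V: fires at position(s) 13: kuzouvokbodugir
4. d -> t, g -> k, v -> f, z -> s / _ #: no change
surface: kuzouvokbodugir

cell KEL=mi, SUR=ak, CLASS=ta, ASPECT=mi:
underlying: kuzeuv-ra-kov-tr
1. 0 -> e / C _ C #: inserts after position(s) 12: kuzeuvrakovter
2. e -> o, i -> u / B C0 _: fires at position(s) 4, 13: kuzouvrakovtor
3. f -> v, k -> g, p -> b / V _ V: fires at position(s) 9: kuzouvragovtor
4. d -> t, g -> k, v -> f, z -> s / _ #: no change
surface: kuzouvragovtor

cell KEL=mi, SUR=pa, CLASS=ta, ASPECT=mi:
underlying: kuzeuv-ra-kov-ig
1. 0 -> e / C _ C #: no change
2. e -> o, i -> u / B C0 _: fires at position(s) 4, 12: kuzouvrakovug
3. f -> v, k -> g, p -> b / V _ V: fires at position(s) 9: kuzouvragovug
4. d -> t, g -> k, v -> f, z -> s / _ #: fires at position(s) 13: kuzouvragovuk
surface: kuzouvragovuk


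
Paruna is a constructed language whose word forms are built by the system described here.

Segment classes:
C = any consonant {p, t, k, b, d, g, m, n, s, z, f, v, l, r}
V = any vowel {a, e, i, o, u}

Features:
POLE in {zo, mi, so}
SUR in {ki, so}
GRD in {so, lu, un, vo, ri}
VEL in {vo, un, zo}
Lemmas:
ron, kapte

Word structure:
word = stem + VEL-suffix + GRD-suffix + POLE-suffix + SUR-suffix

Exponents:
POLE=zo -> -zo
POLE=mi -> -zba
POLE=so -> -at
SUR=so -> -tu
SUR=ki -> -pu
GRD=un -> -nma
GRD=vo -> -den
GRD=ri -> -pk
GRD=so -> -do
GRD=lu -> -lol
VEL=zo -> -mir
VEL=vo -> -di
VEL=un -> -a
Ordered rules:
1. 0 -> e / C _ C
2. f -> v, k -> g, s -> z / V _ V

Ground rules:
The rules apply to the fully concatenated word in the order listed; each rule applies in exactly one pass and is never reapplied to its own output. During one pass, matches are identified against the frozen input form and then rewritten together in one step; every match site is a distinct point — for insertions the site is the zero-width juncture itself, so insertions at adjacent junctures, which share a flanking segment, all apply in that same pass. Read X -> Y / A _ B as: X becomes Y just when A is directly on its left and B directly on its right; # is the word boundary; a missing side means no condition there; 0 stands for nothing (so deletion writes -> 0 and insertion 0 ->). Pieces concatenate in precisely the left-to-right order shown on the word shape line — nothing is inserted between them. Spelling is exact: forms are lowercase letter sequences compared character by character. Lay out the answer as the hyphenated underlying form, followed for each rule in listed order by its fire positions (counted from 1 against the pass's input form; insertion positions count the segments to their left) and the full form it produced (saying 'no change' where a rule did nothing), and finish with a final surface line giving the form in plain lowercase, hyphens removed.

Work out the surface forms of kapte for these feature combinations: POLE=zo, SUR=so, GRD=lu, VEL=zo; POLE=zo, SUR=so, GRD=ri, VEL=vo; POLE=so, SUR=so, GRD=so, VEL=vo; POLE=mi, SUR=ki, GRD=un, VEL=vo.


cell POLE=zo, SUR=so, GRD=lu, VEL=zo:
underlying: kapte-mir-lol-zo-tu
1. 0 -> e / C _ C: inserts after position(s) 3, 8, 11: kapetemirelolezotu
2. f -> v, k -> g, s -> z / V _ V: no change
surface: kapetemirelolezotu

cell POLE=zo, SUR=so, GRD=ri, VEL=vo:
underlying: kapte-di-pk-zo-tu
1. 0 -> e / C _ C: inserts after position(s) 3, 8, 9: kapetedipekezotu
2. f -> v, k -> g, s -> z / V _ V: fires at position(s) 11: kapetedipegezotu
surface: kapetedipegezotu

cell POLE=so, SUR=so, GRD=so, VEL=vo:
underlying: kapte-di-do-at-tu
1. 0 -> e / C _ C: inserts after position(s) 3, 11: kapetedidoatetu
2. f -> v, k -> g, s -> z / V _ V: no change
surface: kapetedidoatetu

cell POLE=mi, SUR=ki, GRD=un, VEL=vo:
underlying: kapte-di-nma-zba-pu
1. 0 -> e / C _ C: inserts after position(s) 3, 8, 11: kapetedinemazebapu
2. f -> v, k -> g, s -> z / V _ V: no change
surface: kapetedinemazebapu


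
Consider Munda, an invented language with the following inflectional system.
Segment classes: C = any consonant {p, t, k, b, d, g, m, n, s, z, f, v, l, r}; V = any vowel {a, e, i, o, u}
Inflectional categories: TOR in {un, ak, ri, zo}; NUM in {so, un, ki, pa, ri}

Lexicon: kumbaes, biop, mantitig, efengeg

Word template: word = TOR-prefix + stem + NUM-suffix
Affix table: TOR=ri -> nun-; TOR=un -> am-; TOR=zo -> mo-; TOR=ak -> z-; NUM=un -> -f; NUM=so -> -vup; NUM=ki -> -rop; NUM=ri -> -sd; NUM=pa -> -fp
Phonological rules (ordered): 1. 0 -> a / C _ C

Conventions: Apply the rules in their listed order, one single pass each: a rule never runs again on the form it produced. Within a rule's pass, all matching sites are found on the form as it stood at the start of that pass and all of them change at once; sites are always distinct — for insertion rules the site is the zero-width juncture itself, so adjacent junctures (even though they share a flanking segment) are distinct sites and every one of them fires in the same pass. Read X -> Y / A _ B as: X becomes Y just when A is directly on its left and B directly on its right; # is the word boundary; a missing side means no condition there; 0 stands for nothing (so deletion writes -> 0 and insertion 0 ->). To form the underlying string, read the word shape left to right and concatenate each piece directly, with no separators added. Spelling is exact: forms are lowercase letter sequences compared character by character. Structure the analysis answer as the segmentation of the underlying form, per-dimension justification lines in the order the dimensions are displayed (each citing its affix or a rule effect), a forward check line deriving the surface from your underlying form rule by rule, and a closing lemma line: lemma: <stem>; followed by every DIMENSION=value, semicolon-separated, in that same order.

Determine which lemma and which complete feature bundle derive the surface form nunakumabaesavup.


underlying: nun-kumbaes-vup
TOR=ri - signalled by the affix nun-
NUM=so - signalled by the affix -vup
check: nunkumbaesvup -> nunakumabaesavup
lemma: kumbaes; TOR=ri; NUM=so


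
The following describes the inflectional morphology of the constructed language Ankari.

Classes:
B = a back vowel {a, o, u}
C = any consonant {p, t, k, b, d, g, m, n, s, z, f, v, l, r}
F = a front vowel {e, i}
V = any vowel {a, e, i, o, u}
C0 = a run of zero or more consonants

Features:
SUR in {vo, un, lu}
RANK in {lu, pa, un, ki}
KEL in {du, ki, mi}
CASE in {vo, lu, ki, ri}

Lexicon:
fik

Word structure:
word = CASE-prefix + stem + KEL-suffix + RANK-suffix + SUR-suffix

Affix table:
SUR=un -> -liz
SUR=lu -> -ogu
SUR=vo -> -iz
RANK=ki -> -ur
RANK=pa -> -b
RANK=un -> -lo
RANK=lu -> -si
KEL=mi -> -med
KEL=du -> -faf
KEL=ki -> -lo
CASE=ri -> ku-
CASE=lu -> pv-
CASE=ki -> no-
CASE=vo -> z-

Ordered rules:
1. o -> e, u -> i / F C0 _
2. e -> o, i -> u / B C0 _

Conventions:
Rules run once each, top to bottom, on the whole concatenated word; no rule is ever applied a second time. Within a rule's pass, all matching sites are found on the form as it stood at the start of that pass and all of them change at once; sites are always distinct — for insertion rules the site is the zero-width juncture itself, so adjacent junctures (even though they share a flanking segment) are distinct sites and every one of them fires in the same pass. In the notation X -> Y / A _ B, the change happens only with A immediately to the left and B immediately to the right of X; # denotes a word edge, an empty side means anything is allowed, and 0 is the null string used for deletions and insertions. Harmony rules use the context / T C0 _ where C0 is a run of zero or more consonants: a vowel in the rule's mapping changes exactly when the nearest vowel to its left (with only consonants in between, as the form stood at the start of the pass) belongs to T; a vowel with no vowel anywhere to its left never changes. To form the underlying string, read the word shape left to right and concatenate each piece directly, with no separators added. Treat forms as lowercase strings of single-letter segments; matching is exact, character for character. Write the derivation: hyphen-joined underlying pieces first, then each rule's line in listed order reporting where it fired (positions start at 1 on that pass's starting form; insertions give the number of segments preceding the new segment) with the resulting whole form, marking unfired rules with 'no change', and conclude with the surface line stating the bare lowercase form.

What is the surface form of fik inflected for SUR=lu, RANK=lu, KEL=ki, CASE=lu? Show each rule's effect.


underlying: pv-fik-lo-si-ogu
1. o -> e, u -> i / F C0 _: fires at position(s) 7, 10: pvfiklesiegu
2. e -> o, i -> u / B C0 _: no change
surface: pvfiklesiegu


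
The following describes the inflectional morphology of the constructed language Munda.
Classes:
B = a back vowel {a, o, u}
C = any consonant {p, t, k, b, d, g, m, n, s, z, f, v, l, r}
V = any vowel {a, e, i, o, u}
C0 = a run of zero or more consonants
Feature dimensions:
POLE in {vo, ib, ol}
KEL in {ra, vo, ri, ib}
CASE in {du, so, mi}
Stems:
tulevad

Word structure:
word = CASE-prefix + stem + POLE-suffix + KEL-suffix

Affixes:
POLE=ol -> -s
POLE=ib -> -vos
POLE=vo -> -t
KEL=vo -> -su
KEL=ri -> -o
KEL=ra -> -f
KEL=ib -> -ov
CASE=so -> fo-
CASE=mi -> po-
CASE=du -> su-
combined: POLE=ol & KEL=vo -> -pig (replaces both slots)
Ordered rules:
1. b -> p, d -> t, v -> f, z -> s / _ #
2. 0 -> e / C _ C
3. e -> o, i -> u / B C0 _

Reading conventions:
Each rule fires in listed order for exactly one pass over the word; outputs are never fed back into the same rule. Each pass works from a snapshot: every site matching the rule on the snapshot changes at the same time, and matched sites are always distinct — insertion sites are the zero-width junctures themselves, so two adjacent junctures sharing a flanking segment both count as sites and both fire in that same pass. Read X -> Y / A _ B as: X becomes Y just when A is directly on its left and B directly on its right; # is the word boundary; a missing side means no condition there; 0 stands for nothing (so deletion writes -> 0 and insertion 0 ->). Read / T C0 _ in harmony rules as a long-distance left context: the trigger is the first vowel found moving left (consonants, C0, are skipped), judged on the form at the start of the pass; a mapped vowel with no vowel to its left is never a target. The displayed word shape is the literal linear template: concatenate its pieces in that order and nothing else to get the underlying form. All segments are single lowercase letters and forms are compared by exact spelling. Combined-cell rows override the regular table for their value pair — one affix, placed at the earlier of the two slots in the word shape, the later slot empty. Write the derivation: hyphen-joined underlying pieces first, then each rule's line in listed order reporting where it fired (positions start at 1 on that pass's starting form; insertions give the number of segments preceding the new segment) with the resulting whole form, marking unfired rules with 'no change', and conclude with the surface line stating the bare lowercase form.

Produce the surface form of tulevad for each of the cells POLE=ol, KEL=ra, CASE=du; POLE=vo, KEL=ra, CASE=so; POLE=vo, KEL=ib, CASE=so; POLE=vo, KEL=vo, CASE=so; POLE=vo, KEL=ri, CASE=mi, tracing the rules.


cell POLE=ol, KEL=ra, CASE=du:
underlying: su-tulevad-s-f
1. b -> p, d -> t, v -> f, z -> s / _ #: no change
2. 0 -> e / C _ C: inserts after position(s) 9, 10: sutulevadesef
3. e -> o, i -> u / B C0 _: fires at position(s) 6, 10: sutulovadosef
surface: sutulovadosef

cell POLE=vo, KEL=ra, CASE=so:
underlying: fo-tulevad-t-f
1. b -> p, d -> t, v -> f, z -> s / _ #: no change
2. 0 -> e / C _ C: inserts after position(s) 9, 10: fotulevadetef
3. e -> o, i -> u / B C0 _: fires at position(s) 6, 10: fotulovadotef
surface: fotulovadotef

cell POLE=vo, KEL=ib, CASE=so:
underlying: fo-tulevad-t-ov
1. b -> p, d -> t, v -> f, z -> s / _ #: fires at position(s) 12: fotulevadtof
2. 0 -> e / C _ C: inserts after position(s) 9: fotulevadetof
3. e -> o, i -> u / B C0 _: fires at position(s) 6, 10: fotulovadotof
surface: fotulovadotof

cell POLE=vo, KEL=vo, CASE=so:
underlying: fo-tulevad-t-su
1. b -> p, d -> t, v -> f, z -> s / _ #: no change
2. 0 -> e / C _ C: inserts after position(s) 9, 10: fotulevadetesu
3. e -> o, i -> u / B C0 _: fires at position(s) 6, 10: fotulovadotesu
surface: fotulovadotesu

cell POLE=vo, KEL=ri, CASE=mi:
underlying: po-tulevad-t-o
1. b -> p, d -> t, v -> f, z -> s / _ #: no change
2. 0 -> e / C _ C: inserts after position(s) 9: potulevadeto
3. e -> o, i -> u / B C0 _: fires at position(s) 6, 10: potulovadoto
surface: potulovadoto
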